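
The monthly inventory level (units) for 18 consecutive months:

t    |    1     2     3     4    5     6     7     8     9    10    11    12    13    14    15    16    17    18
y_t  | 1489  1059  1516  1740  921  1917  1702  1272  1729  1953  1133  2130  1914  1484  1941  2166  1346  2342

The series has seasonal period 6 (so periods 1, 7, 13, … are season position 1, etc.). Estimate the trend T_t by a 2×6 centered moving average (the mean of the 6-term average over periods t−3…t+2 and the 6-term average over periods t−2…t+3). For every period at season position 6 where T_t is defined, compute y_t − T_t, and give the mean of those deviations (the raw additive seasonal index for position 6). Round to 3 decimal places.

Season position 6 occurs at t = 6, 12 (where T_t is defined).
t=6: T_6 = 1529.08333; y_6 − T_6 = 1917 − 1529.08333 = 387.91667
t=12: T_12 = 1741.50000; y_12 − T_12 = 2130 − 1741.50000 = 388.50000
Mean deviation: (387.91667 + 388.50000) / 2 = 388.208

388.208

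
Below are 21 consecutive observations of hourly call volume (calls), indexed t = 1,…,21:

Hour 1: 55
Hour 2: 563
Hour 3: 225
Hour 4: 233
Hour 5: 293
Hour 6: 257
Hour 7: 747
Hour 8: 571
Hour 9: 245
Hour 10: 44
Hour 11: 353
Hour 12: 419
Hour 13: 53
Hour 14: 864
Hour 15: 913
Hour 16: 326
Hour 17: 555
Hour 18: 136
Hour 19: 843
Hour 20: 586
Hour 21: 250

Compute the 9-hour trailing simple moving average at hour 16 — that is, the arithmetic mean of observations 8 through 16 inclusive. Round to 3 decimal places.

Sum of periods 8–16: 571 + 245 + 44 + 353 + 419 + 53 + 864 + 913 + 326 = 3788
Divide by 9: 3788 / 9 = 420.889

420.889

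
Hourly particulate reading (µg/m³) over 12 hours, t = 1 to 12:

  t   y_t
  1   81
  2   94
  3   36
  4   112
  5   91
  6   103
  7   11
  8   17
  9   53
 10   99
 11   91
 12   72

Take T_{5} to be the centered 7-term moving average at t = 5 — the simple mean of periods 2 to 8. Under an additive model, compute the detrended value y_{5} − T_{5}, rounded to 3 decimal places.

24.714

Trend T_5 = (94 + 36 + 112 + 91 + 103 + 11 + 17) / 7 = 464/7 = 66.28571
Detrended value: 91 − 66.28571 = 24.714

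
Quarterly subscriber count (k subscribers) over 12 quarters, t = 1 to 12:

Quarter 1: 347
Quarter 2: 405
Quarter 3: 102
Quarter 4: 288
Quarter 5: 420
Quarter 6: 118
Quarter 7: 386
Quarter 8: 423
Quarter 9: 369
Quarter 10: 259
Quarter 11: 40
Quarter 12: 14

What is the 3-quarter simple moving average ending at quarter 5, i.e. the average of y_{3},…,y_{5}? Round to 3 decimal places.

270.000

Sum of periods 3–5: 102 + 288 + 420 = 810
Divide by 3: 810 / 3 = 270.000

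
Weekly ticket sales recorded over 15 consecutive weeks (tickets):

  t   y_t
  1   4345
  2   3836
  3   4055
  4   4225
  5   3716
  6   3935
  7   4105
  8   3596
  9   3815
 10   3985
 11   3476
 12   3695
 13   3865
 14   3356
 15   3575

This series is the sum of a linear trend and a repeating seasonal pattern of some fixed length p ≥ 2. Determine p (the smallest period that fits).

First differences y_{t+1} − y_t: -509, 219, 170, -509, 219, 170, -509, 219, …
The difference pattern repeats every 3 terms and not for any smaller step, so p = 3.

3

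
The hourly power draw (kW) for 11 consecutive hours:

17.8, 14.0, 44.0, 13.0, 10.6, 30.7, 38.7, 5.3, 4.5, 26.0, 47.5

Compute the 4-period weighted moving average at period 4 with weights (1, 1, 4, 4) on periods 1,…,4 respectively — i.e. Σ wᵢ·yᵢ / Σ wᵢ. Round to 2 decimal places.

Weighted sum: 1·17.8 + 1·14.0 + 4·44.0 + 4·13.0 = 17.8 + 14.0 + 176.0 + 52.0 = 259.8
Weight total: 1 + 1 + 4 + 4 = 10
WMA = 259.8 / 10 = 25.98

25.98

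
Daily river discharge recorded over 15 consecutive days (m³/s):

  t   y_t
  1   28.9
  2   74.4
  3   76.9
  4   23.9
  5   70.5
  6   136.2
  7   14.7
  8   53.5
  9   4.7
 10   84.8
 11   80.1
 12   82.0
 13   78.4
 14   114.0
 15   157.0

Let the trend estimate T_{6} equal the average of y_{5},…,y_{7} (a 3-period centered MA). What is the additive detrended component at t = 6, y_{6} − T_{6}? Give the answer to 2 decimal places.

Trend T_6 = (70.5 + 136.2 + 14.7) / 3 = 221.4/3 = 73.8000
Detrended value: 136.2 − 73.8000 = 62.40

62.40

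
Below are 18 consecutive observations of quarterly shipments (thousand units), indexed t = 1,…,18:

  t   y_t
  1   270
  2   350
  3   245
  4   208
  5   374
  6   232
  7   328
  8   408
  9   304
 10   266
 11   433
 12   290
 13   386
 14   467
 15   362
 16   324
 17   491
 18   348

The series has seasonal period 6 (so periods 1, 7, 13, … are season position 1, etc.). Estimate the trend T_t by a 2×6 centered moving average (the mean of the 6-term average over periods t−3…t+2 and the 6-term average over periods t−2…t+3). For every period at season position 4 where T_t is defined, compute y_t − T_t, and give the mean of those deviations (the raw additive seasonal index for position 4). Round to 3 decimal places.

-76.833

Season position 4 occurs at t = 4, 10 (where T_t is defined).
t=4: T_4 = 284.66667; y_4 − T_4 = 208 − 284.66667 = -76.66667
t=10: T_10 = 343.00000; y_10 − T_10 = 266 − 343.00000 = -77.00000
Mean deviation: (-76.66667 + -77.00000) / 2 = -76.833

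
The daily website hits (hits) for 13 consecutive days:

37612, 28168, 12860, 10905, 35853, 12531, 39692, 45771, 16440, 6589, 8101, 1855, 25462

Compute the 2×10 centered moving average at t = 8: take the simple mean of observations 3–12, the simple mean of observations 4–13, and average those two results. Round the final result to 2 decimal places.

Sum over 3–12: 12860 + 10905 + 35853 + 12531 + 39692 + 45771 + 16440 + 6589 + 8101 + 1855 = 190597
Sum over 4–13: 10905 + 35853 + 12531 + 39692 + 45771 + 16440 + 6589 + 8101 + 1855 + 25462 = 203199
CMA at t=8 = (190597 + 203199) / (2·10) = 393796 / 20 = 19689.80

19689.80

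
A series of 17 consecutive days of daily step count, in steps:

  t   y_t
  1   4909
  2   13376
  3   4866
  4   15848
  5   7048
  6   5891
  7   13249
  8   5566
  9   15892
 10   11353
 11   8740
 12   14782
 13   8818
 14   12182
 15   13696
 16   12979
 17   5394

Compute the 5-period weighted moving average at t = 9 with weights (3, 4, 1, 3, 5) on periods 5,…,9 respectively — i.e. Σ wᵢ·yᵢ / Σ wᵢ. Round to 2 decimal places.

9632.19

Weighted sum: 3·7048 + 4·5891 + 1·13249 + 3·5566 + 5·15892 = 21144 + 23564 + 13249 + 16698 + 79460 = 154115
Weight total: 3 + 4 + 1 + 3 + 5 = 16
WMA = 154115 / 16 = 9632.19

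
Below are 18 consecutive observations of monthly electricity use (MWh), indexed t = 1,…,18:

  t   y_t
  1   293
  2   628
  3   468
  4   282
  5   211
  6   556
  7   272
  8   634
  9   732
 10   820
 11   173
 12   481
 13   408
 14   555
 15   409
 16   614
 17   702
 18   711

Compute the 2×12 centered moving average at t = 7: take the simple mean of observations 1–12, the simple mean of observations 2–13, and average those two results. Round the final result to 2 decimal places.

Sum over 1–12: 293 + 628 + 468 + 282 + 211 + 556 + 272 + 634 + 732 + 820 + 173 + 481 = 5550
Sum over 2–13: 628 + 468 + 282 + 211 + 556 + 272 + 634 + 732 + 820 + 173 + 481 + 408 = 5665
CMA at t=7 = (5550 + 5665) / (2·12) = 11215 / 24 = 467.29

467.29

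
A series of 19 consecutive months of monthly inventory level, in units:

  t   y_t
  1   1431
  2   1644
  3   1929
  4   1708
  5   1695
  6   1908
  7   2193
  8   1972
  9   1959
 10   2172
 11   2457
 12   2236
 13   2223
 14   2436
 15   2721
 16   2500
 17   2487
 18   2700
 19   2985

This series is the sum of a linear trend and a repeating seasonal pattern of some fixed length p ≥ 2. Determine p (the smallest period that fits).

4

First differences y_{t+1} − y_t: 213, 285, -221, -13, 213, 285, -221, -13, 213, 285, …
The difference pattern repeats every 4 terms and not for any smaller step, so p = 4.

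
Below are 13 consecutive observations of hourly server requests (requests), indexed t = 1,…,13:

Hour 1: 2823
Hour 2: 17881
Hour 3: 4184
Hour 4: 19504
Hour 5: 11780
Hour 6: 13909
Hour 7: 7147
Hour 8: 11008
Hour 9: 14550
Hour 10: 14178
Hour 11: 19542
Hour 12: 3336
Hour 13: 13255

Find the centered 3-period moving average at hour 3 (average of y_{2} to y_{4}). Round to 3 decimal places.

13856.333

Sum of periods 2–4: 17881 + 4184 + 19504 = 41569
Divide by 3: 41569 / 3 = 13856.333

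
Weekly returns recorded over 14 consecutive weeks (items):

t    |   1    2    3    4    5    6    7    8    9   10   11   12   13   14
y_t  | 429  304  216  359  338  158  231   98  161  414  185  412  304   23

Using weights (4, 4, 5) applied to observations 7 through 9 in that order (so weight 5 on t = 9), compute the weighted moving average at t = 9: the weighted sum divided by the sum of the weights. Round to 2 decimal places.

Weighted sum: 4·231 + 4·98 + 5·161 = 924 + 392 + 805 = 2121
Weight total: 4 + 4 + 5 = 13
WMA = 2121 / 13 = 163.15

163.15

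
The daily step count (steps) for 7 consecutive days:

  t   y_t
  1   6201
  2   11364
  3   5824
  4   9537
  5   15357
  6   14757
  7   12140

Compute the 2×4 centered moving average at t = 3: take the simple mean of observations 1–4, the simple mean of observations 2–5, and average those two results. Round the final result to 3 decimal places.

Sum over 1–4: 6201 + 11364 + 5824 + 9537 = 32926
Sum over 2–5: 11364 + 5824 + 9537 + 15357 = 42082
CMA at t=3 = (32926 + 42082) / (2·4) = 75008 / 8 = 9376.000

9376.000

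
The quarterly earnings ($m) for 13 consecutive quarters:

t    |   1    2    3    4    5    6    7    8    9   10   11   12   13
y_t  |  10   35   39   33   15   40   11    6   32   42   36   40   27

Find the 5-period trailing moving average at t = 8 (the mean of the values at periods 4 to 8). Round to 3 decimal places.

Sum of periods 4–8: 33 + 15 + 40 + 11 + 6 = 105
Divide by 5: 105 / 5 = 21.000

21.000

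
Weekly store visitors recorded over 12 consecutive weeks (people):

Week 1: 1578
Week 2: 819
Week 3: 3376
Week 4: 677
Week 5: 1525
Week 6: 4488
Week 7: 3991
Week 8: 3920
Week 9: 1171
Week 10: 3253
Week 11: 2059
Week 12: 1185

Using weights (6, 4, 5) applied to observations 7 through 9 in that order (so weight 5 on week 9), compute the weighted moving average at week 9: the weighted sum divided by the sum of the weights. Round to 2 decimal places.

Weighted sum: 6·3991 + 4·3920 + 5·1171 = 23946 + 15680 + 5855 = 45481
Weight total: 6 + 4 + 5 = 15
WMA = 45481 / 15 = 3032.07

3032.07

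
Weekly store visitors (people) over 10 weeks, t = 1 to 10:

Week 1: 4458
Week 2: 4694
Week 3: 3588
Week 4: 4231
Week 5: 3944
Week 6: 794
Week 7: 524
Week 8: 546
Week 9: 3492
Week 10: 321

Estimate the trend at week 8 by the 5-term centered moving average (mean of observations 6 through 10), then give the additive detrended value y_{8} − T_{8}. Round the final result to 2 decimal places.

-589.40

Trend T_8 = (794 + 524 + 546 + 3492 + 321) / 5 = 5677/5 = 1135.4000
Detrended value: 546 − 1135.4000 = -589.40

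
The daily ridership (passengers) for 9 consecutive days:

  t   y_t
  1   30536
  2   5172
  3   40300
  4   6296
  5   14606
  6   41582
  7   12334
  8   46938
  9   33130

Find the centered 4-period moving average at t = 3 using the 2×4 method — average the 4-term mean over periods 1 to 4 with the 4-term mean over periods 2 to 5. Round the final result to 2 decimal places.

Sum over 1–4: 30536 + 5172 + 40300 + 6296 = 82304
Sum over 2–5: 5172 + 40300 + 6296 + 14606 = 66374
CMA at t=3 = (82304 + 66374) / (2·4) = 148678 / 8 = 18584.75

18584.75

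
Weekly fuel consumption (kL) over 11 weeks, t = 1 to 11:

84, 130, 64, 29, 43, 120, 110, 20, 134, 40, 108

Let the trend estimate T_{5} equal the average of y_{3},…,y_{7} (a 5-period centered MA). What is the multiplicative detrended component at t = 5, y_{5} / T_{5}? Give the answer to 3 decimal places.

Trend T_5 = (64 + 29 + 43 + 120 + 110) / 5 = 366/5 = 73.20000
Ratio to trend: 43 / 73.20000 = 0.587

0.587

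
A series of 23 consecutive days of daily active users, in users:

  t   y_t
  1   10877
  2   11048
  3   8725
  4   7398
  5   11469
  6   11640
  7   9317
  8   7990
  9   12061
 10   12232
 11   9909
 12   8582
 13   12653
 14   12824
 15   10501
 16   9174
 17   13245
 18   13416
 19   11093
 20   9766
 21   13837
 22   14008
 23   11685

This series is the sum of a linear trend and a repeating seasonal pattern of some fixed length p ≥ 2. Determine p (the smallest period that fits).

First differences y_{t+1} − y_t: 171, -2323, -1327, 4071, 171, -2323, -1327, 4071, 171, -2323, …
The difference pattern repeats every 4 terms and not for any smaller step, so p = 4.

4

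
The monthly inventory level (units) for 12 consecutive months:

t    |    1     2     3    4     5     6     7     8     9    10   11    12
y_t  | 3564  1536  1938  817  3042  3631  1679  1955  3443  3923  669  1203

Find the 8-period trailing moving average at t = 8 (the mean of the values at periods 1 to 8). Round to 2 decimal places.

2270.25

Sum of periods 1–8: 3564 + 1536 + 1938 + 817 + 3042 + 3631 + 1679 + 1955 = 18162
Divide by 8: 18162 / 8 = 2270.25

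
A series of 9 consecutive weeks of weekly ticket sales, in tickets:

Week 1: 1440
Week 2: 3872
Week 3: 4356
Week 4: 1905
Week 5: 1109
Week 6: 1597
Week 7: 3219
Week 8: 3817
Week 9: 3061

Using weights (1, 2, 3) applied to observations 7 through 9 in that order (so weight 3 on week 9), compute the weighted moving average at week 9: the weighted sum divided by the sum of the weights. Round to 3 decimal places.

3339.333

Weighted sum: 1·3219 + 2·3817 + 3·3061 = 3219 + 7634 + 9183 = 20036
Weight total: 1 + 2 + 3 = 6
WMA = 20036 / 6 = 3339.333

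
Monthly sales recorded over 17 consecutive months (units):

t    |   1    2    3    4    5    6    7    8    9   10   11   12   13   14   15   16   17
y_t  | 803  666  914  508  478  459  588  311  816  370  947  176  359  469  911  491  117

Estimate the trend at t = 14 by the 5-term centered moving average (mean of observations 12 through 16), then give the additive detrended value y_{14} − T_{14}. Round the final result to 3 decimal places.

-12.200

Trend T_14 = (176 + 359 + 469 + 911 + 491) / 5 = 2406/5 = 481.20000
Detrended value: 469 − 481.20000 = -12.200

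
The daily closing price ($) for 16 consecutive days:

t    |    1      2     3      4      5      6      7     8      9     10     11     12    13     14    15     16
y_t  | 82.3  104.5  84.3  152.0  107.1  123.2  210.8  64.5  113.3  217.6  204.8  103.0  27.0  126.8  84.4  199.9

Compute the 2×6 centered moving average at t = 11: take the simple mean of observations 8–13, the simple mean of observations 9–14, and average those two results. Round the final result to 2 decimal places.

Sum over 8–13: 64.5 + 113.3 + 217.6 + 204.8 + 103.0 + 27.0 = 730.2
Sum over 9–14: 113.3 + 217.6 + 204.8 + 103.0 + 27.0 + 126.8 = 792.5
CMA at t=11 = (730.2 + 792.5) / (2·6) = 1522.7 / 12 = 126.89

126.89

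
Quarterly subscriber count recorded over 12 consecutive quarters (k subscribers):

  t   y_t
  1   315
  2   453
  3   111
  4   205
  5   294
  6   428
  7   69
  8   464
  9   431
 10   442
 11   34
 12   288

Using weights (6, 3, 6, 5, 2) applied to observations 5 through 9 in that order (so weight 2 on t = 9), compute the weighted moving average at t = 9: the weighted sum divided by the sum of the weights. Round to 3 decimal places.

Weighted sum: 6·294 + 3·428 + 6·69 + 5·464 + 2·431 = 1764 + 1284 + 414 + 2320 + 862 = 6644
Weight total: 6 + 3 + 6 + 5 + 2 = 22
WMA = 6644 / 22 = 302.000

302.000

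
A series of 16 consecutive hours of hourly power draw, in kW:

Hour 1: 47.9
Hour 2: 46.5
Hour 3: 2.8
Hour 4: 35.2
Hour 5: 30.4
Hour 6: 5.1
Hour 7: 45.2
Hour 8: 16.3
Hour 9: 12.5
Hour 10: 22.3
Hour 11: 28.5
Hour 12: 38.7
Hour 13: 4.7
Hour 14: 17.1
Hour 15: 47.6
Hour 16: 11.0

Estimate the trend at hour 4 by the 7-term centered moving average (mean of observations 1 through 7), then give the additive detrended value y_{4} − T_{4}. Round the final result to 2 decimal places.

Trend T_4 = (47.9 + 46.5 + 2.8 + 35.2 + 30.4 + 5.1 + 45.2) / 7 = 213.1/7 = 30.4429
Detrended value: 35.2 − 30.4429 = 4.76

4.76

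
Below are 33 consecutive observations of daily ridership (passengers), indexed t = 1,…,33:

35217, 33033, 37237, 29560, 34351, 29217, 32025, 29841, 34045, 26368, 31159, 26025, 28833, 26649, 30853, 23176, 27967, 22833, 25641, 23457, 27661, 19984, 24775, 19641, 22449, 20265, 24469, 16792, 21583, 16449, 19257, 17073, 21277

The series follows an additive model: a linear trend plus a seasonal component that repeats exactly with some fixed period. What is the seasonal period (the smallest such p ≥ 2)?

First differences y_{t+1} − y_t: -2184, 4204, -7677, 4791, -5134, 2808, -2184, 4204, -7677, 4791, -5134, 2808, -2184, 4204, …
The difference pattern repeats every 6 terms and not for any smaller step, so p = 6.

6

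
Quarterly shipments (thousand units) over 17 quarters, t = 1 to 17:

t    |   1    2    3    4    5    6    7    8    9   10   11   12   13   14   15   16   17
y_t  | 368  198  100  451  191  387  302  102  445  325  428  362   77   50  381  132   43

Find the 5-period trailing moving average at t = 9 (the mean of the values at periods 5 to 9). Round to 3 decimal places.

Sum of periods 5–9: 191 + 387 + 302 + 102 + 445 = 1427
Divide by 5: 1427 / 5 = 285.400

285.400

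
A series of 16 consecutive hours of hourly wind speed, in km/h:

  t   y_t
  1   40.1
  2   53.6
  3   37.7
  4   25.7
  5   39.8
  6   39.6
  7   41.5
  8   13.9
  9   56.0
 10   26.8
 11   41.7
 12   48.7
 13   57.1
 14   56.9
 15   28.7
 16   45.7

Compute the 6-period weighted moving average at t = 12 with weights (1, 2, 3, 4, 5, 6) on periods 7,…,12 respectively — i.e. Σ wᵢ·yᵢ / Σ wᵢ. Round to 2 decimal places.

Weighted sum: 1·41.5 + 2·13.9 + 3·56.0 + 4·26.8 + 5·41.7 + 6·48.7 = 41.5 + 27.8 + 168.0 + 107.2 + 208.5 + 292.2 = 845.2
Weight total: 1 + 2 + 3 + 4 + 5 + 6 = 21
WMA = 845.2 / 21 = 40.25

40.25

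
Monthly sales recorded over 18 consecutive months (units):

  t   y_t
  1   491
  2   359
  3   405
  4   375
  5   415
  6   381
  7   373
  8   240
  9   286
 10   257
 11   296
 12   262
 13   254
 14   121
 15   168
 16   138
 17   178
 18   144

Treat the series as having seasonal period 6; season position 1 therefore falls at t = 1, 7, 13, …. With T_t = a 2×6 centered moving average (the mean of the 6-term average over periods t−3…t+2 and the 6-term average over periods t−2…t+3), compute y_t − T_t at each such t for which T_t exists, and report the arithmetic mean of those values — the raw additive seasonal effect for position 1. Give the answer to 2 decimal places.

37.71

Season position 1 occurs at t = 7, 13 (where T_t is defined).
t=7: T_7 = 335.1667; y_7 − T_7 = 373 − 335.1667 = 37.8333
t=13: T_13 = 216.4167; y_13 − T_13 = 254 − 216.4167 = 37.5833
Mean deviation: (37.8333 + 37.5833) / 2 = 37.71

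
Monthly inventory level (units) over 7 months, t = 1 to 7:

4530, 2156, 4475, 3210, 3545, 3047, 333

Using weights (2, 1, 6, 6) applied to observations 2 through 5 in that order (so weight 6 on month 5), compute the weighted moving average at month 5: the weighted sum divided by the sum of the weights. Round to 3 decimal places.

Weighted sum: 2·2156 + 1·4475 + 6·3210 + 6·3545 = 4312 + 4475 + 19260 + 21270 = 49317
Weight total: 2 + 1 + 6 + 6 = 15
WMA = 49317 / 15 = 3287.800

3287.800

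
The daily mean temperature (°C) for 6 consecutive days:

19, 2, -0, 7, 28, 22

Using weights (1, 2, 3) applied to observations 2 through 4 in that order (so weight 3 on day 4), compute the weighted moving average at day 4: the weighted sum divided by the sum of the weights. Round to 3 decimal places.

3.833

Weighted sum: 1·2 + 2·-0 + 3·7 = 2 + 0 + 21 = 23
Weight total: 1 + 2 + 3 = 6
WMA = 23 / 6 = 3.833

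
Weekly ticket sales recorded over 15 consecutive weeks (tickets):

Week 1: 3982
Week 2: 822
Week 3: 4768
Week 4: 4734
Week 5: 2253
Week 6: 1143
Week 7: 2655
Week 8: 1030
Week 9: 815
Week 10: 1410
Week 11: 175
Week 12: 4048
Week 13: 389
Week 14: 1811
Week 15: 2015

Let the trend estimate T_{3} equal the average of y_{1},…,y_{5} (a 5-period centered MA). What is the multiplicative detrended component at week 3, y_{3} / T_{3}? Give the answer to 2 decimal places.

Trend T_3 = (3982 + 822 + 4768 + 4734 + 2253) / 5 = 16559/5 = 3311.8000
Ratio to trend: 4768 / 3311.8000 = 1.44

1.44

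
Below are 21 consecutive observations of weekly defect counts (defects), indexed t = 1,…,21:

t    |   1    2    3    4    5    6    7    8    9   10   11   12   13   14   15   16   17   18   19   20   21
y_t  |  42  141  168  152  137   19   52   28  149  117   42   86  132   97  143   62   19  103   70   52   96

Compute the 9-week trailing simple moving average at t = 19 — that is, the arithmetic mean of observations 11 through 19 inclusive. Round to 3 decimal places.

Sum of periods 11–19: 42 + 86 + 132 + 97 + 143 + 62 + 19 + 103 + 70 = 754
Divide by 9: 754 / 9 = 83.778

83.778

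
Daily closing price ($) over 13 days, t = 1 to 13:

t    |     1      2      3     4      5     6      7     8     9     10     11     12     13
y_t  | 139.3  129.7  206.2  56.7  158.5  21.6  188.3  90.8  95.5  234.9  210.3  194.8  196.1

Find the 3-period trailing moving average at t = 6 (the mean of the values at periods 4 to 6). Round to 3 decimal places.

78.933

Sum of periods 4–6: 56.7 + 158.5 + 21.6 = 236.8
Divide by 3: 236.8 / 3 = 78.933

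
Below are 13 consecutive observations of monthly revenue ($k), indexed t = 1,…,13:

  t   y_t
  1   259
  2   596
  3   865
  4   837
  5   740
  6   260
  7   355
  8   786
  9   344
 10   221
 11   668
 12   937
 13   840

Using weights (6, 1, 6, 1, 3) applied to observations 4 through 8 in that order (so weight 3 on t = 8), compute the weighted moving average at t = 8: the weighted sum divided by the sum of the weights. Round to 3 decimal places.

590.294

Weighted sum: 6·837 + 1·740 + 6·260 + 1·355 + 3·786 = 5022 + 740 + 1560 + 355 + 2358 = 10035
Weight total: 6 + 1 + 6 + 1 + 3 = 17
WMA = 10035 / 17 = 590.294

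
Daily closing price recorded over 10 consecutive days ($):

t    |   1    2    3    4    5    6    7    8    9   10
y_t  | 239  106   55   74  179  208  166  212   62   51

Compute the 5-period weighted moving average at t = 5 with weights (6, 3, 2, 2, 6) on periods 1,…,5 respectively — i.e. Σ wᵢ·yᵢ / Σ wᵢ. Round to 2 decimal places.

Weighted sum: 6·239 + 3·106 + 2·55 + 2·74 + 6·179 = 1434 + 318 + 110 + 148 + 1074 = 3084
Weight total: 6 + 3 + 2 + 2 + 6 = 19
WMA = 3084 / 19 = 162.32

162.32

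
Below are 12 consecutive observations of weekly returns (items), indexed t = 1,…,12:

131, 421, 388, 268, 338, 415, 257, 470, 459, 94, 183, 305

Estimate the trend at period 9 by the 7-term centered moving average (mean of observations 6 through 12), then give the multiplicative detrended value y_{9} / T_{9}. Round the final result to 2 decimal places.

1.47

Trend T_9 = (415 + 257 + 470 + 459 + 94 + 183 + 305) / 7 = 2183/7 = 311.8571
Ratio to trend: 459 / 311.8571 = 1.47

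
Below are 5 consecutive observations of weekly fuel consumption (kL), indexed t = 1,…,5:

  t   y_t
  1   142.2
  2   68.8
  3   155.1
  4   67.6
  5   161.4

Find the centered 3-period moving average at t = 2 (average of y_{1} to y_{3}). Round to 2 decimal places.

122.03

Sum of periods 1–3: 142.2 + 68.8 + 155.1 = 366.1
Divide by 3: 366.1 / 3 = 122.03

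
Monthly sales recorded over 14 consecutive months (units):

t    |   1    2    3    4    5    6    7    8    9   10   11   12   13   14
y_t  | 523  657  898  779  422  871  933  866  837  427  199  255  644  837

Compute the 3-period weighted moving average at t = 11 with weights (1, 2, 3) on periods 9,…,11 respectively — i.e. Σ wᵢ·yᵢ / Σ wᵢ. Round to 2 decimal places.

Weighted sum: 1·837 + 2·427 + 3·199 = 837 + 854 + 597 = 2288
Weight total: 1 + 2 + 3 = 6
WMA = 2288 / 6 = 381.33

381.33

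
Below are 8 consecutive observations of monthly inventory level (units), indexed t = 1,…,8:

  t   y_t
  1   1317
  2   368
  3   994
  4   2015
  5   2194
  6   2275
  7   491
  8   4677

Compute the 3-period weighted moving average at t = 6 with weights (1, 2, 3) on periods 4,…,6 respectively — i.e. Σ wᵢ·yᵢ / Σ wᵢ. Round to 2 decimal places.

Weighted sum: 1·2015 + 2·2194 + 3·2275 = 2015 + 4388 + 6825 = 13228
Weight total: 1 + 2 + 3 = 6
WMA = 13228 / 6 = 2204.67

2204.67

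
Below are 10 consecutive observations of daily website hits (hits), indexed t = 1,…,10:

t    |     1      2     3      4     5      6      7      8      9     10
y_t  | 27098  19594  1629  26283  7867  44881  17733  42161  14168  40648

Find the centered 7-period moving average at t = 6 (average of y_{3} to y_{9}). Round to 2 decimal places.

22103.14

Sum of periods 3–9: 1629 + 26283 + 7867 + 44881 + 17733 + 42161 + 14168 = 154722
Divide by 7: 154722 / 7 = 22103.14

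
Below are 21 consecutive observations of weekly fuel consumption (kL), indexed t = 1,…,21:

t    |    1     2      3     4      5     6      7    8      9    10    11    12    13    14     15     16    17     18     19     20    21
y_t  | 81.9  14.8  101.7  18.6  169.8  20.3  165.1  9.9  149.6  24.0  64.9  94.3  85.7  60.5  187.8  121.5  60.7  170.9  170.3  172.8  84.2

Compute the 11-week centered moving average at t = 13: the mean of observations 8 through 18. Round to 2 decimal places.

Sum of periods 8–18: 9.9 + 149.6 + 24.0 + 64.9 + 94.3 + 85.7 + 60.5 + 187.8 + 121.5 + 60.7 + 170.9 = 1029.8
Divide by 11: 1029.8 / 11 = 93.62

93.62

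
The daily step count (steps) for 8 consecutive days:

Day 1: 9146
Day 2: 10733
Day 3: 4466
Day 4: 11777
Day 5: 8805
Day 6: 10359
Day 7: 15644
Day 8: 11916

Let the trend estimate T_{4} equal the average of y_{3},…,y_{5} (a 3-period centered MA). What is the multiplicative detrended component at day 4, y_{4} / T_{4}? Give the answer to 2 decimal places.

Trend T_4 = (4466 + 11777 + 8805) / 3 = 25048/3 = 8349.3333
Ratio to trend: 11777 / 8349.3333 = 1.41

1.41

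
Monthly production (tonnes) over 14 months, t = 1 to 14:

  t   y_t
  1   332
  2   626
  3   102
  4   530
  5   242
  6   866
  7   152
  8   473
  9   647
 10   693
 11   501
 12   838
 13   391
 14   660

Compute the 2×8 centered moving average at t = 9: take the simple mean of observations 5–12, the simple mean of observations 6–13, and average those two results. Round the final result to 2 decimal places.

560.81

Sum over 5–12: 242 + 866 + 152 + 473 + 647 + 693 + 501 + 838 = 4412
Sum over 6–13: 866 + 152 + 473 + 647 + 693 + 501 + 838 + 391 = 4561
CMA at t=9 = (4412 + 4561) / (2·8) = 8973 / 16 = 560.81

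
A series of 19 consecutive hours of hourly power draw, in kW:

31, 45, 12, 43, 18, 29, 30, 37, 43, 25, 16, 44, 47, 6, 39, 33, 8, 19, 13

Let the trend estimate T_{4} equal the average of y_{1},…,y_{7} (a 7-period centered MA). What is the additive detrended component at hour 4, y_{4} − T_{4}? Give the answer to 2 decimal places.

13.29

Trend T_4 = (31 + 45 + 12 + 43 + 18 + 29 + 30) / 7 = 208/7 = 29.7143
Detrended value: 43 − 29.7143 = 13.29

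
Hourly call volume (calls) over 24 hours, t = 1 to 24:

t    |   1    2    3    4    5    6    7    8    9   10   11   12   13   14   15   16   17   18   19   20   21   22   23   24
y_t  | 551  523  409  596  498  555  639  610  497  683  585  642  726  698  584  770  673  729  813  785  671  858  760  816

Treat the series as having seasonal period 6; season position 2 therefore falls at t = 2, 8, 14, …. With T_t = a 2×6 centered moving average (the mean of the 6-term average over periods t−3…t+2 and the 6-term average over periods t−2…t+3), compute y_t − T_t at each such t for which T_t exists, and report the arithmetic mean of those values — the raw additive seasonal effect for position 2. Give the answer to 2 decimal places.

Season position 2 occurs at t = 8, 14, 20 (where T_t is defined).
t=8: T_8 = 587.5833; y_8 − T_8 = 610 − 587.5833 = 22.4167
t=14: T_14 = 674.8333; y_14 − T_14 = 698 − 674.8333 = 23.1667
t=20: T_20 = 762.0833; y_20 − T_20 = 785 − 762.0833 = 22.9167
Mean deviation: (22.4167 + 23.1667 + 22.9167) / 3 = 22.83

22.83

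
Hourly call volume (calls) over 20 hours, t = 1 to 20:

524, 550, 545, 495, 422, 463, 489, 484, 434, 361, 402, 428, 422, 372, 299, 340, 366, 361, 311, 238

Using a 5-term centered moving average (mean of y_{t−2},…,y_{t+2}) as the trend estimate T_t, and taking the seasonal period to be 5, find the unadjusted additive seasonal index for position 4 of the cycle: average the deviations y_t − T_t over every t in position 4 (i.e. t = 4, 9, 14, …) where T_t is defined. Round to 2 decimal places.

-0.07

Season position 4 occurs at t = 4, 9, 14 (where T_t is defined).
t=4: T_4 = 495.0000; y_4 − T_4 = 495 − 495.0000 = 0.0000
t=9: T_9 = 434.0000; y_9 − T_9 = 434 − 434.0000 = 0.0000
t=14: T_14 = 372.2000; y_14 − T_14 = 372 − 372.2000 = -0.2000
Mean deviation: (0.0000 + 0.0000 + -0.2000) / 3 = -0.07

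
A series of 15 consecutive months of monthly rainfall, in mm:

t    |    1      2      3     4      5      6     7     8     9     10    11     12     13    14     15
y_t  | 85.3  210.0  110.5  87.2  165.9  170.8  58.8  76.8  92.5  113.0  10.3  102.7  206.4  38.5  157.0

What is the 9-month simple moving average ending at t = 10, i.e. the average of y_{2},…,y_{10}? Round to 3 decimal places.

Sum of periods 2–10: 210.0 + 110.5 + 87.2 + 165.9 + 170.8 + 58.8 + 76.8 + 92.5 + 113.0 = 1085.5
Divide by 9: 1085.5 / 9 = 120.611

120.611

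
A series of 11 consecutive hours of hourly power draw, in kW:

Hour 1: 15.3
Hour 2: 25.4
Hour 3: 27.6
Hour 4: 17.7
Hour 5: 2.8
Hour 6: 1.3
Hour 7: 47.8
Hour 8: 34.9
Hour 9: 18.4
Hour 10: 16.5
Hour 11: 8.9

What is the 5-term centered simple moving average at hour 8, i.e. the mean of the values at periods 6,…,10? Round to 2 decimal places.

Sum of periods 6–10: 1.3 + 47.8 + 34.9 + 18.4 + 16.5 = 118.9
Divide by 5: 118.9 / 5 = 23.78

23.78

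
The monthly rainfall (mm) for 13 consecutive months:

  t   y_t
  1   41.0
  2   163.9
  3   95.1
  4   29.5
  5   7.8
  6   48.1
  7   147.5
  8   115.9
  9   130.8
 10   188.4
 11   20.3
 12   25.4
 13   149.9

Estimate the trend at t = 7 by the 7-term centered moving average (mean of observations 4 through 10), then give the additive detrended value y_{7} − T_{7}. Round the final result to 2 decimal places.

52.07

Trend T_7 = (29.5 + 7.8 + 48.1 + 147.5 + 115.9 + 130.8 + 188.4) / 7 = 668.0/7 = 95.4286
Detrended value: 147.5 − 95.4286 = 52.07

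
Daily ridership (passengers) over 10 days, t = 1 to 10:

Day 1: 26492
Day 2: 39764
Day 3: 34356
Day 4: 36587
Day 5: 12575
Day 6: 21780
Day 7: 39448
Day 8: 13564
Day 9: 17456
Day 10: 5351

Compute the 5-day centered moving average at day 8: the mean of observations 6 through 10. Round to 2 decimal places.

Sum of periods 6–10: 21780 + 39448 + 13564 + 17456 + 5351 = 97599
Divide by 5: 97599 / 5 = 19519.80

19519.80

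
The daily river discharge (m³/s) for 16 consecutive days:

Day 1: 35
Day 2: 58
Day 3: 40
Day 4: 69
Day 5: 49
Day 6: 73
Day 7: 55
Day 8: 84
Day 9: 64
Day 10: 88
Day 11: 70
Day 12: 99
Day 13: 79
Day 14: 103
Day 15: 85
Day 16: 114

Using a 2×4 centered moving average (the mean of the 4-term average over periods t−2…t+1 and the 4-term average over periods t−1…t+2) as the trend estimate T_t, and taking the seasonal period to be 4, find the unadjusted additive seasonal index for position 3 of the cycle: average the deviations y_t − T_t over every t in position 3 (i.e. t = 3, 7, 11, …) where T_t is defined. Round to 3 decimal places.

Season position 3 occurs at t = 3, 7, 11 (where T_t is defined).
t=3: T_3 = 52.25000; y_3 − T_3 = 40 − 52.25000 = -12.25000
t=7: T_7 = 67.12500; y_7 − T_7 = 55 − 67.12500 = -12.12500
t=11: T_11 = 82.12500; y_11 − T_11 = 70 − 82.12500 = -12.12500
Mean deviation: (-12.25000 + -12.12500 + -12.12500) / 3 = -12.167

-12.167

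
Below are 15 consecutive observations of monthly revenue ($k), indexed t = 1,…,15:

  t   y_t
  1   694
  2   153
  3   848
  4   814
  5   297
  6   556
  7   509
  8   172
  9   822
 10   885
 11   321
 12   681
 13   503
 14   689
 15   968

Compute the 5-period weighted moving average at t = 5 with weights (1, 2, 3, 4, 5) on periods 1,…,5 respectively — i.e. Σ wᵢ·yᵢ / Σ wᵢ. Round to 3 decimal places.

552.333

Weighted sum: 1·694 + 2·153 + 3·848 + 4·814 + 5·297 = 694 + 306 + 2544 + 3256 + 1485 = 8285
Weight total: 1 + 2 + 3 + 4 + 5 = 15
WMA = 8285 / 15 = 552.333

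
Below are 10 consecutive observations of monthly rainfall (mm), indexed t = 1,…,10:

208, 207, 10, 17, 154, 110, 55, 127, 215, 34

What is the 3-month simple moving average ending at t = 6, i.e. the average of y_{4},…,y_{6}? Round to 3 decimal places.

93.667

Sum of periods 4–6: 17 + 154 + 110 = 281
Divide by 3: 281 / 3 = 93.667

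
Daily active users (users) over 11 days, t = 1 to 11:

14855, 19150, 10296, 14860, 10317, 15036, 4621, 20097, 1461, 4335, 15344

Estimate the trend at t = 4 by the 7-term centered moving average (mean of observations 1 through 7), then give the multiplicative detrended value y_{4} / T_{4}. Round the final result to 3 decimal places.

Trend T_4 = (14855 + 19150 + 10296 + 14860 + 10317 + 15036 + 4621) / 7 = 89135/7 = 12733.57143
Ratio to trend: 14860 / 12733.57143 = 1.167

1.167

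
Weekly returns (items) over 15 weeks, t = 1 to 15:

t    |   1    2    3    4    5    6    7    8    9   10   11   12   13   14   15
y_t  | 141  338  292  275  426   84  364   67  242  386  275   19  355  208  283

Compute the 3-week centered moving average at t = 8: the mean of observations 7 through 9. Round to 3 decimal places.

Sum of periods 7–9: 364 + 67 + 242 = 673
Divide by 3: 673 / 3 = 224.333

224.333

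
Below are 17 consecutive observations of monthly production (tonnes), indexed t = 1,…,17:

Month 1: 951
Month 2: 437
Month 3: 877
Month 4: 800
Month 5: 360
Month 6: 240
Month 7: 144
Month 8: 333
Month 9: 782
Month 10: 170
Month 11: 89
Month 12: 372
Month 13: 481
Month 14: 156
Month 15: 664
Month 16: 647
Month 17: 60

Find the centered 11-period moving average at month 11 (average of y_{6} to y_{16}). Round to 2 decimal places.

370.73

Sum of periods 6–16: 240 + 144 + 333 + 782 + 170 + 89 + 372 + 481 + 156 + 664 + 647 = 4078
Divide by 11: 4078 / 11 = 370.73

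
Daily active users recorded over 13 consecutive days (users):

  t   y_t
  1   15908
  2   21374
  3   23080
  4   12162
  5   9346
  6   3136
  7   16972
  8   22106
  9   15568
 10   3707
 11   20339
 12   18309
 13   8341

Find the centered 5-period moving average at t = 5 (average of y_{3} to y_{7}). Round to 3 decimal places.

12939.200

Sum of periods 3–7: 23080 + 12162 + 9346 + 3136 + 16972 = 64696
Divide by 5: 64696 / 5 = 12939.200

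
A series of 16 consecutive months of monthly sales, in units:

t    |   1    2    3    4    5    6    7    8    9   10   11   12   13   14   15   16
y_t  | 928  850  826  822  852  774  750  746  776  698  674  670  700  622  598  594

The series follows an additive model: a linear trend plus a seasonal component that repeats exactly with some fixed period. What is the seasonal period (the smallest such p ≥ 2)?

4

First differences y_{t+1} − y_t: -78, -24, -4, 30, -78, -24, -4, 30, -78, -24, …
The difference pattern repeats every 4 terms and not for any smaller step, so p = 4.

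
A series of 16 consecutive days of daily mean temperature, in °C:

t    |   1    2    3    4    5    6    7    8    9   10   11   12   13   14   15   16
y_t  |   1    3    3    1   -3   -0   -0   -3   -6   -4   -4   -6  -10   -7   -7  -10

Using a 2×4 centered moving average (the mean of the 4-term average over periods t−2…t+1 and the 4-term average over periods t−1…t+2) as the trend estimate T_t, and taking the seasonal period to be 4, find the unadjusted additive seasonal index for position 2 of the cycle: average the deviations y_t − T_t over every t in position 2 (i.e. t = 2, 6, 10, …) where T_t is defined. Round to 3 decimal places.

0.875

Season position 2 occurs at t = 6, 10, 14 (where T_t is defined).
t=6: T_6 = -1.00000; y_6 − T_6 = -0 − -1.00000 = 1.00000
t=10: T_10 = -4.62500; y_10 − T_10 = -4 − -4.62500 = 0.62500
t=14: T_14 = -8.00000; y_14 − T_14 = -7 − -8.00000 = 1.00000
Mean deviation: (1.00000 + 0.62500 + 1.00000) / 3 = 0.875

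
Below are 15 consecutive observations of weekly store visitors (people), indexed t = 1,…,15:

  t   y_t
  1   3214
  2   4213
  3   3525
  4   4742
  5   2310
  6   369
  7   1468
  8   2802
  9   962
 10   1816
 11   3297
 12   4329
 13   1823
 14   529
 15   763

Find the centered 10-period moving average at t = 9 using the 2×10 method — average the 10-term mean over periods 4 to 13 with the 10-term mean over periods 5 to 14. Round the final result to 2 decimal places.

2181.15

Sum over 4–13: 4742 + 2310 + 369 + 1468 + 2802 + 962 + 1816 + 3297 + 4329 + 1823 = 23918
Sum over 5–14: 2310 + 369 + 1468 + 2802 + 962 + 1816 + 3297 + 4329 + 1823 + 529 = 19705
CMA at t=9 = (23918 + 19705) / (2·10) = 43623 / 20 = 2181.15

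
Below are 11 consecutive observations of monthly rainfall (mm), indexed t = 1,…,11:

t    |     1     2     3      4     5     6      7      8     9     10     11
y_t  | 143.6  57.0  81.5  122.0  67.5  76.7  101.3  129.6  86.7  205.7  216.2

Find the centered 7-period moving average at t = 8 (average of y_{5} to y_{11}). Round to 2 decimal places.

126.24

Sum of periods 5–11: 67.5 + 76.7 + 101.3 + 129.6 + 86.7 + 205.7 + 216.2 = 883.7
Divide by 7: 883.7 / 7 = 126.24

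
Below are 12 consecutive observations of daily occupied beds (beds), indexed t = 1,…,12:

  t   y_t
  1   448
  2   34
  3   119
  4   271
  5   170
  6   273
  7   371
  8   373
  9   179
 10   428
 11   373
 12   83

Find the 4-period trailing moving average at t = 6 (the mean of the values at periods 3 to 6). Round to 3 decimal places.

Sum of periods 3–6: 119 + 271 + 170 + 273 = 833
Divide by 4: 833 / 4 = 208.250

208.250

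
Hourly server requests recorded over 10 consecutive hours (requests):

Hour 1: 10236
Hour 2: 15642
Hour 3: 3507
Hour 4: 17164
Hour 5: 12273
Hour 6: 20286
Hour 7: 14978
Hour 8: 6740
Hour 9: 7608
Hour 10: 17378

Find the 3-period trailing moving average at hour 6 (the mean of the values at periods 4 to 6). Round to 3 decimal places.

Sum of periods 4–6: 17164 + 12273 + 20286 = 49723
Divide by 3: 49723 / 3 = 16574.333

16574.333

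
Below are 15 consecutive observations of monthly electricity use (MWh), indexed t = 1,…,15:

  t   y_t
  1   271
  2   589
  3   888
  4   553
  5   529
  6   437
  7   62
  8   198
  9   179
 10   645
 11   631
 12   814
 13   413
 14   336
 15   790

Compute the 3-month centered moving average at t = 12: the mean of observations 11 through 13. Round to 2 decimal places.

619.33

Sum of periods 11–13: 631 + 814 + 413 = 1858
Divide by 3: 1858 / 3 = 619.33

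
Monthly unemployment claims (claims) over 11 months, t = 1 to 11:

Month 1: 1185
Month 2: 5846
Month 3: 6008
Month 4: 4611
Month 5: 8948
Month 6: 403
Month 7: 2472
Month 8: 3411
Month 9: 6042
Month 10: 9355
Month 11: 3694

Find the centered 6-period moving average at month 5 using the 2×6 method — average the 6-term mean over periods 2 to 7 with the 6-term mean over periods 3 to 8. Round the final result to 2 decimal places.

Sum over 2–7: 5846 + 6008 + 4611 + 8948 + 403 + 2472 = 28288
Sum over 3–8: 6008 + 4611 + 8948 + 403 + 2472 + 3411 = 25853
CMA at t=5 = (28288 + 25853) / (2·6) = 54141 / 12 = 4511.75

4511.75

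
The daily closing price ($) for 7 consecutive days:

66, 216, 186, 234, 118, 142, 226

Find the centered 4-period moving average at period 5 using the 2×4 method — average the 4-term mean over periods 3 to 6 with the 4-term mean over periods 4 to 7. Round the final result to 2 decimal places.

175.00

Sum over 3–6: 186 + 234 + 118 + 142 = 680
Sum over 4–7: 234 + 118 + 142 + 226 = 720
CMA at t=5 = (680 + 720) / (2·4) = 1400 / 8 = 175.00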